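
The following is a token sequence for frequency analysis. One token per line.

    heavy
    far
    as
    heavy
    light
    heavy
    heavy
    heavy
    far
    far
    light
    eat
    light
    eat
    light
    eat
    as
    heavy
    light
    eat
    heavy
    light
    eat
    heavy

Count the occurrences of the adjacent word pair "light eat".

5

Scanning the 23 overlapping bigram windows for "light eat":
  position 11–12: light eat
  position 13–14: light eat
  position 15–16: light eat
  position 19–20: light eat
  position 22–23: light eat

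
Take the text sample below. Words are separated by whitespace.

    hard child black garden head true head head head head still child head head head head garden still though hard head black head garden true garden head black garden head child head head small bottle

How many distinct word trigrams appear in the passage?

35 tokens → 33 trigram windows in total.
Repeated trigrams (each contributes count−1 duplicates):
  head head head: 4
  black garden head: 2
  child head head: 2
5 duplicate windows → 33 − 5 = 28 distinct.

28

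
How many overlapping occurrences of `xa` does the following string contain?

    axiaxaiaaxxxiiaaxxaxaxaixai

5

Sliding a length-2 window over the 27 characters (26 positions):
  position 5–6: xa
  position 18–19: xa
  position 20–21: xa
  position 22–23: xa
  position 25–26: xa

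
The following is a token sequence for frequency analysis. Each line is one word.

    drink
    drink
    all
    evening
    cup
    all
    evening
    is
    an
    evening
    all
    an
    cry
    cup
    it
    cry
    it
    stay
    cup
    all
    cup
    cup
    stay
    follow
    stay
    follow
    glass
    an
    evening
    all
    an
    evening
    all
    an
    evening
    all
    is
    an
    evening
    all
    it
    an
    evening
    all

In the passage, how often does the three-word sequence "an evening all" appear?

6

Scanning the 42 overlapping trigram windows for "an evening all":
  position 9–11: an evening all
  position 28–30: an evening all
  position 31–33: an evening all
  position 34–36: an evening all
  position 38–40: an evening all
  position 42–44: an evening all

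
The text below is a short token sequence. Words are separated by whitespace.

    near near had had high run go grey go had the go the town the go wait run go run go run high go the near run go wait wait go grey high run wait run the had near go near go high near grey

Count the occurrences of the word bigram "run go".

4

Scanning the 44 overlapping bigram windows for "run go":
  position 6–7: run go
  position 18–19: run go
  position 20–21: run go
  position 27–28: run go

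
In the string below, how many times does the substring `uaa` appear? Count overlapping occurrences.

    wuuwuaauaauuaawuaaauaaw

Sliding a length-3 window over the 23 characters (21 positions):
  position 5–7: uaa
  position 8–10: uaa
  position 12–14: uaa
  position 16–18: uaa
  position 20–22: uaa

5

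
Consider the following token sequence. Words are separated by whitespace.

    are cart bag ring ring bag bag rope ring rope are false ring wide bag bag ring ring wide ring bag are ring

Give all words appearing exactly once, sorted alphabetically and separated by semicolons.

cart; false

Unigram counts meeting the condition (exactly once):
  cart: 1
  false: 1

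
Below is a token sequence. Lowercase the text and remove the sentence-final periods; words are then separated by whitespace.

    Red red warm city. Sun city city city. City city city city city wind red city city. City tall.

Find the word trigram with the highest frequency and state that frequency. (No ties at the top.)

Trigram frequencies (highest first):
  city city city: 7
  red red warm: 1
  red warm city: 1
  warm city sun: 1
  city sun city: 1
  sun city city: 1
  … (5 more, each ≤ 1)

"city city city", 7 times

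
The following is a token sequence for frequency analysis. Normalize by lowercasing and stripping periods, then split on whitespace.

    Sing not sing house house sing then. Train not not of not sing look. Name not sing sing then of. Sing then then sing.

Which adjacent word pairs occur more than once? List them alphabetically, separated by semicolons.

Bigram counts meeting the condition (more than once):
  not sing: 3
  sing then: 3

not sing; sing then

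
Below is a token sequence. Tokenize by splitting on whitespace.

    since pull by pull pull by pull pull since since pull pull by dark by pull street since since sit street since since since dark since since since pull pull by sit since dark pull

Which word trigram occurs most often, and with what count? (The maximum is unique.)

Trigram frequencies (highest first):
  pull pull by: 3
  pull by pull: 2
  by pull pull: 2
  since since pull: 2
  since pull pull: 2
  street since since: 2
  … (19 more, each ≤ 2)

"pull pull by", 3 times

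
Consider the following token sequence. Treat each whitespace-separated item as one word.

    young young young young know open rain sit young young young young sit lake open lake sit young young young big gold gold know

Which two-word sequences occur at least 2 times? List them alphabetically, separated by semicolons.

Bigram counts meeting the condition (at least 2 times):
  sit young: 2
  young young: 8

sit young; young young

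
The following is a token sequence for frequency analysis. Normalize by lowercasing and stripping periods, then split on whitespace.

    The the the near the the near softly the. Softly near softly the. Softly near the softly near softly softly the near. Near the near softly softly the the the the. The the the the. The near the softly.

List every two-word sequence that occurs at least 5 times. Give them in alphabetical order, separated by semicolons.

the near; the the

Bigram counts meeting the condition (at least 5 times):
  the near: 5
  the the: 11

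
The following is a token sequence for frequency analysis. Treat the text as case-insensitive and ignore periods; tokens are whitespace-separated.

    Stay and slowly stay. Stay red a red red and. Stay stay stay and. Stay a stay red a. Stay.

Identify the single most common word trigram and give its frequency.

Trigram frequencies (highest first):
  stay red a: 2
  stay and slowly: 1
  and slowly stay: 1
  slowly stay stay: 1
  stay stay red: 1
  red a red: 1
  … (11 more, each ≤ 1)

"stay red a", 2 times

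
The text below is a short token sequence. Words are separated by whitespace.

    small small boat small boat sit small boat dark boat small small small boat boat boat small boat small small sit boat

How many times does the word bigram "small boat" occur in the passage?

5

Scanning the 21 overlapping bigram windows for "small boat":
  position 2–3: small boat
  position 4–5: small boat
  position 7–8: small boat
  position 13–14: small boat
  position 17–18: small boat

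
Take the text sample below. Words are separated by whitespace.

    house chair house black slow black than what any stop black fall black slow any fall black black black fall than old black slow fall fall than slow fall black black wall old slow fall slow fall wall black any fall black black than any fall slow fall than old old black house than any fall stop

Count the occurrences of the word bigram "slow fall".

5

Scanning the 56 overlapping bigram windows for "slow fall":
  position 24–25: slow fall
  position 28–29: slow fall
  position 34–35: slow fall
  position 36–37: slow fall
  position 47–48: slow fall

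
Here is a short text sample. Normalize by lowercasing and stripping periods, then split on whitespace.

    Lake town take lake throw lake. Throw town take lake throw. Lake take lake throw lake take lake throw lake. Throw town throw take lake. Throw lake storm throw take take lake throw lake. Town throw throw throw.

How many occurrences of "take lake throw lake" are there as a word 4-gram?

6

Scanning the 35 overlapping 4-gram windows for "take lake throw lake":
  position 3–6: take lake throw lake
  position 9–12: take lake throw lake
  position 13–16: take lake throw lake
  position 17–20: take lake throw lake
  position 24–27: take lake throw lake
  position 31–34: take lake throw lake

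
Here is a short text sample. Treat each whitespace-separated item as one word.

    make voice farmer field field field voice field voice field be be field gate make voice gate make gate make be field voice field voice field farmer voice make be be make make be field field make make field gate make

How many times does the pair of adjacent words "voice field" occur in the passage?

Scanning the 40 overlapping bigram windows for "voice field":
  position 7–8: voice field
  position 9–10: voice field
  position 23–24: voice field
  position 25–26: voice field

4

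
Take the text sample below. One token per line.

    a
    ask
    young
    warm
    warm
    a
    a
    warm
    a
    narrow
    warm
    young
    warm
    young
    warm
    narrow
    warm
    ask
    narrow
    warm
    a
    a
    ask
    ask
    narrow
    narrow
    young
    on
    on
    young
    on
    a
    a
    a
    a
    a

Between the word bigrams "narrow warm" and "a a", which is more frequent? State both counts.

"narrow warm": 3 occurrences
"a a": 6 occurrences

"a a" (6 vs 3)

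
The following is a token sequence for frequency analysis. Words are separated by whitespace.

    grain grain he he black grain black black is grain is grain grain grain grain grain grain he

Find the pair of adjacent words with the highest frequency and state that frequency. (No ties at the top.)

"grain grain", 6 times

Bigram frequencies (highest first):
  grain grain: 6
  grain he: 2
  is grain: 2
  he he: 1
  he black: 1
  black grain: 1
  … (4 more, each ≤ 1)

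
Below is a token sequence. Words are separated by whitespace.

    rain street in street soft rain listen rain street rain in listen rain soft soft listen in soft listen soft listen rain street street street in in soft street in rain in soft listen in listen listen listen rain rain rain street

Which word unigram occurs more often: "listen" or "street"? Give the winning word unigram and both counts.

"listen": 9 occurrences
"street": 8 occurrences

"listen" (9 vs 8)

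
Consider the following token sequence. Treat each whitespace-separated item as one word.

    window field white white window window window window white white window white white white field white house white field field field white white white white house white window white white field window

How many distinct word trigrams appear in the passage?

20

32 tokens → 30 trigram windows in total.
Repeated trigrams (each contributes count−1 duplicates):
  white white white: 3
  window white white: 3
  field white white: 2
  white house white: 2
  white white field: 2
  white white window: 2
  white window white: 2
  window window window: 2
10 duplicate windows → 30 − 10 = 20 distinct.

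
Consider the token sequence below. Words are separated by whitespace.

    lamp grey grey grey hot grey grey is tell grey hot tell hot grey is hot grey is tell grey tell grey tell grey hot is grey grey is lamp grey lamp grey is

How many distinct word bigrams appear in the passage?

34 tokens → 33 bigram windows in total.
Repeated bigrams (each contributes count−1 duplicates):
  grey is: 5
  grey grey: 4
  tell grey: 4
  grey hot: 3
  hot grey: 3
  lamp grey: 3
  grey tell: 2
  is tell: 2
18 duplicate windows → 33 − 18 = 15 distinct.

15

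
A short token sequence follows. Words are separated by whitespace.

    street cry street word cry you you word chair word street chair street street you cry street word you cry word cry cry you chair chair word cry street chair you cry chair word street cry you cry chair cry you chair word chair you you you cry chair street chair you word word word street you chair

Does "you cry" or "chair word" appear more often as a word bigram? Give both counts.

"you cry" (5 vs 4)

"you cry": 5 occurrences
"chair word": 4 occurrences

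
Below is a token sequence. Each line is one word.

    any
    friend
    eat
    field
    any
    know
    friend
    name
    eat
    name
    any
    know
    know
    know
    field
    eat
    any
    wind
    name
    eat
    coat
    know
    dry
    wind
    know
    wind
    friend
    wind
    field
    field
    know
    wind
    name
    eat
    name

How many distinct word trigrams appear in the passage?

31

35 tokens → 33 trigram windows in total.
Repeated trigrams (each contributes count−1 duplicates):
  name eat name: 2
  wind name eat: 2
2 duplicate windows → 33 − 2 = 31 distinct.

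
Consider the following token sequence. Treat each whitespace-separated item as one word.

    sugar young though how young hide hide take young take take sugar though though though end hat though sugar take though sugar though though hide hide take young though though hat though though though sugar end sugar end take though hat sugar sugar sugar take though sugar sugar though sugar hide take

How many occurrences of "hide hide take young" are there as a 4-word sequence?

Scanning the 49 overlapping 4-gram windows for "hide hide take young":
  position 6–9: hide hide take young
  position 25–28: hide hide take young

2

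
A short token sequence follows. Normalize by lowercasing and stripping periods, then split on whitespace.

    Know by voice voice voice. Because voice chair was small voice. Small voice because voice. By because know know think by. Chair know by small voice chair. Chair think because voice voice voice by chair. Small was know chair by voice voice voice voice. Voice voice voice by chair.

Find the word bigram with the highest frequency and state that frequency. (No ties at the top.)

"voice voice", 10 times

Bigram frequencies (highest first):
  voice voice: 10
  because voice: 3
  small voice: 3
  voice by: 3
  by chair: 3
  know by: 2
  … (21 more, each ≤ 2)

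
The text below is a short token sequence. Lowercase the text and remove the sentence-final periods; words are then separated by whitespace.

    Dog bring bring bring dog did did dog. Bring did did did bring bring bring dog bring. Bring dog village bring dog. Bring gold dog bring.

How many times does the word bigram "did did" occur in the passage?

Scanning the 25 overlapping bigram windows for "did did":
  position 6–7: did did
  position 10–11: did did
  position 11–12: did did

3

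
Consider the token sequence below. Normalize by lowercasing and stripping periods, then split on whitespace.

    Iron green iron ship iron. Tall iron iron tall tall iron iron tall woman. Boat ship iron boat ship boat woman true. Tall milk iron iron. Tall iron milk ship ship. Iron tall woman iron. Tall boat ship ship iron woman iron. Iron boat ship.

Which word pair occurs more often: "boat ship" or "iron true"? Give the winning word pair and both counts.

"boat ship" (4 vs 0)

"boat ship": 4 occurrences
"iron true": 0 occurrences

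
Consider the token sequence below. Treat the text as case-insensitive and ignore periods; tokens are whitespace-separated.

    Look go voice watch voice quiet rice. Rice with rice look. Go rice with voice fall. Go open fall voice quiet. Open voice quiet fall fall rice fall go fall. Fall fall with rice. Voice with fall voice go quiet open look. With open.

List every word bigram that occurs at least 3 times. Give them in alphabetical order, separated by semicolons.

fall fall; voice quiet

Bigram counts meeting the condition (at least 3 times):
  fall fall: 3
  voice quiet: 3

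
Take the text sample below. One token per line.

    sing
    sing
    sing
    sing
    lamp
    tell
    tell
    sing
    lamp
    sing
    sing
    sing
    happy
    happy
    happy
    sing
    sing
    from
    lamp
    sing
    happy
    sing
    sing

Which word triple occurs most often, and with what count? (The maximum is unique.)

Trigram frequencies (highest first):
  sing sing sing: 3
  happy sing sing: 2
  sing sing lamp: 1
  sing lamp tell: 1
  lamp tell tell: 1
  tell tell sing: 1
  … (12 more, each ≤ 1)

"sing sing sing", 3 times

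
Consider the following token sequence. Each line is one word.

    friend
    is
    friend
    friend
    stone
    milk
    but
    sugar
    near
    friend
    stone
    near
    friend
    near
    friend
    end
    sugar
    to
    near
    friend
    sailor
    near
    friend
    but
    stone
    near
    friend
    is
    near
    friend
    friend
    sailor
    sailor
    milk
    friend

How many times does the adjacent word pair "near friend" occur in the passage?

7

Scanning the 34 overlapping bigram windows for "near friend":
  position 9–10: near friend
  position 12–13: near friend
  position 14–15: near friend
  position 19–20: near friend
  position 22–23: near friend
  position 26–27: near friend
  position 29–30: near friend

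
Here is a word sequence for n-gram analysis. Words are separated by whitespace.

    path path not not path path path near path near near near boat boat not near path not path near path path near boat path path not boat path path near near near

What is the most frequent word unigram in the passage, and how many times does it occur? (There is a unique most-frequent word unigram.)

"path", 14 times

Unigram frequencies (highest first):
  path: 14
  near: 10
  not: 5
  boat: 4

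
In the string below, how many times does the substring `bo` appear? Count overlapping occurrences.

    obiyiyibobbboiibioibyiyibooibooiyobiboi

Sliding a length-2 window over the 39 characters (38 positions):
  position 8–9: bo
  position 12–13: bo
  position 25–26: bo
  position 29–30: bo
  position 37–38: bo

5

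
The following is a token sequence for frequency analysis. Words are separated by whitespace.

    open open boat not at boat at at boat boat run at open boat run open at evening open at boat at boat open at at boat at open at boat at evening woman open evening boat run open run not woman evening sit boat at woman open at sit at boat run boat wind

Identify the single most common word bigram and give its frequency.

"at boat", 7 times

Bigram frequencies (highest first):
  at boat: 7
  boat at: 5
  open at: 5
  boat run: 4
  open boat: 2
  at at: 2
  … (25 more, each ≤ 2)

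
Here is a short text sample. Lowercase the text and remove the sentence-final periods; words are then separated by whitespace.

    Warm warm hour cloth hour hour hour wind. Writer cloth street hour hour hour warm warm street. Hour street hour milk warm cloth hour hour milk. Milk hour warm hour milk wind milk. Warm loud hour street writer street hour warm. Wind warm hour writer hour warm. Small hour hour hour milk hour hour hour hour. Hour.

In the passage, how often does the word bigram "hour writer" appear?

1

Scanning the 56 overlapping bigram windows for "hour writer":
  position 44–45: hour writer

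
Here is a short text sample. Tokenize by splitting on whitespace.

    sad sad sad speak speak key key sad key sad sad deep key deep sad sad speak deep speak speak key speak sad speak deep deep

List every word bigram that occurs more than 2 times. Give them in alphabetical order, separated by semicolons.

sad sad; sad speak

Bigram counts meeting the condition (more than 2 times):
  sad sad: 4
  sad speak: 3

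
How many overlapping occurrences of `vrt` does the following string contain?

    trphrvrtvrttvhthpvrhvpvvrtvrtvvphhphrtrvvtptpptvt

4

Sliding a length-3 window over the 49 characters (47 positions):
  position 6–8: vrt
  position 9–11: vrt
  position 24–26: vrt
  position 27–29: vrt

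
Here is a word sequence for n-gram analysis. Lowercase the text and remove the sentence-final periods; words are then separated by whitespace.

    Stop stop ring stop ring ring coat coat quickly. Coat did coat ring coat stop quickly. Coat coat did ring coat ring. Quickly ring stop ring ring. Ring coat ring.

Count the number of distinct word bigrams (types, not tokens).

30 tokens → 29 bigram windows in total.
Repeated bigrams (each contributes count−1 duplicates):
  ring coat: 4
  coat ring: 3
  ring ring: 3
  stop ring: 3
  coat coat: 2
  coat did: 2
  quickly coat: 2
  ring stop: 2
13 duplicate windows → 29 − 13 = 16 distinct.

16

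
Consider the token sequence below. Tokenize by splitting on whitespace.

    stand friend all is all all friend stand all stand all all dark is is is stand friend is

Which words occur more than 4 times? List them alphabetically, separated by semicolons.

all; is

Unigram counts meeting the condition (more than 4 times):
  all: 6
  is: 5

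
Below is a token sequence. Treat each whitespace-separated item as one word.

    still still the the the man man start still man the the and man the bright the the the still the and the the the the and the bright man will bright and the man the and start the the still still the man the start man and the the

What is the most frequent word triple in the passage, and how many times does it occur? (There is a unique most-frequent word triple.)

Trigram frequencies (highest first):
  the the the: 4
  still still the: 2
  the the and: 2
  the the still: 2
  the and the: 2
  and the the: 2
  … (33 more, each ≤ 2)

"the the the", 4 times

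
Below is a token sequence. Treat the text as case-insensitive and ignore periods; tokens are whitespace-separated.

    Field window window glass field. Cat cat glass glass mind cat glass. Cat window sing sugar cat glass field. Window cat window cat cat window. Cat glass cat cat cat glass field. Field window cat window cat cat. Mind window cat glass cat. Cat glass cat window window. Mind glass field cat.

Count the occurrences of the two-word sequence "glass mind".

1

Scanning the 51 overlapping bigram windows for "glass mind":
  position 9–10: glass mind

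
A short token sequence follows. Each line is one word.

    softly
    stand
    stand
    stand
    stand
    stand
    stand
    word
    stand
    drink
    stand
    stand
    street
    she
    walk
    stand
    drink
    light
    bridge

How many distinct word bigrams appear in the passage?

12

19 tokens → 18 bigram windows in total.
Repeated bigrams (each contributes count−1 duplicates):
  stand stand: 6
  stand drink: 2
6 duplicate windows → 18 − 6 = 12 distinct.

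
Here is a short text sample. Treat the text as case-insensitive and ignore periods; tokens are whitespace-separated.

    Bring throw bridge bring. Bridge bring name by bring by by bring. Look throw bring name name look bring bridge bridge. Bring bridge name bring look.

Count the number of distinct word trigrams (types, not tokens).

23

26 tokens → 24 trigram windows in total.
Repeated trigrams (each contributes count−1 duplicates):
  bridge bring bridge: 2
1 duplicate windows → 24 − 1 = 23 distinct.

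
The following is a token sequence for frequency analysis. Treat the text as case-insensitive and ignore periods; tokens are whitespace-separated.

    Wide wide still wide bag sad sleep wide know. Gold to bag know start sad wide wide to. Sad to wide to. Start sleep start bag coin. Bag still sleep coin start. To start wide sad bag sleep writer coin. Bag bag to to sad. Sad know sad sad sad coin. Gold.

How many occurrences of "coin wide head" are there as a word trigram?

0

Scanning the 50 overlapping trigram windows for "coin wide head":
  (none found)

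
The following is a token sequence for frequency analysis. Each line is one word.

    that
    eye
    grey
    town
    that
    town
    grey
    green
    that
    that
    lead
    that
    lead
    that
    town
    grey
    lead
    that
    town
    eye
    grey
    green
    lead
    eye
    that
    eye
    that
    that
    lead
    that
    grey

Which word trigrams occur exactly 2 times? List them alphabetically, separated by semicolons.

lead that town; that that lead; that town grey

Trigram counts meeting the condition (exactly 2 times):
  lead that town: 2
  that that lead: 2
  that town grey: 2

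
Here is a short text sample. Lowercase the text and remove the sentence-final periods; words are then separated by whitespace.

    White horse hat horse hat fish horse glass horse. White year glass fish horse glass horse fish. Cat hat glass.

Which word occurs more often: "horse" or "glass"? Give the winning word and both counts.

"horse" (6 vs 4)

"horse": 6 occurrences
"glass": 4 occurrences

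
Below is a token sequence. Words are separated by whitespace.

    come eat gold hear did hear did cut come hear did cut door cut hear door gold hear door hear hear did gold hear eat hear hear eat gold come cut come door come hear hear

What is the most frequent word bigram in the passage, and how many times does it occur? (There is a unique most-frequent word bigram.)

"hear did", 4 times

Bigram frequencies (highest first):
  hear did: 4
  gold hear: 3
  hear hear: 3
  eat gold: 2
  did cut: 2
  cut come: 2
  … (16 more, each ≤ 2)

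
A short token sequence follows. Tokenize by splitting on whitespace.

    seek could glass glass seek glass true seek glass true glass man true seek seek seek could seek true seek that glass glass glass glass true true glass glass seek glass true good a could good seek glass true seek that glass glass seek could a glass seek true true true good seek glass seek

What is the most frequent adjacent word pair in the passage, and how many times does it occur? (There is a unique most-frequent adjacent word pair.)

"glass glass", 6 times

Bigram frequencies (highest first):
  glass glass: 6
  glass seek: 5
  seek glass: 5
  glass true: 5
  true seek: 4
  seek could: 3
  … (17 more, each ≤ 3)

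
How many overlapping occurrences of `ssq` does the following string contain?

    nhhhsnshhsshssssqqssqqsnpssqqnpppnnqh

3

Sliding a length-3 window over the 37 characters (35 positions):
  position 15–17: ssq
  position 19–21: ssq
  position 26–28: ssq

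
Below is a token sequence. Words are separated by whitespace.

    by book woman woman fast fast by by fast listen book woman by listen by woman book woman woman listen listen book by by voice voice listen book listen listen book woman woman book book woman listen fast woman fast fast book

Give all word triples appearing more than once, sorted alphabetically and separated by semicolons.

Trigram counts meeting the condition (more than once):
  book woman woman: 3
  listen book woman: 2
  listen listen book: 2
  woman fast fast: 2

book woman woman; listen book woman; listen listen book; woman fast fast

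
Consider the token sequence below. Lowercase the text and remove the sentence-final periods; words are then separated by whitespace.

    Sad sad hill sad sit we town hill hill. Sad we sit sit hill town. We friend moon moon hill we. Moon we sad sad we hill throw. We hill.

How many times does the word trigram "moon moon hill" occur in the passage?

1

Scanning the 28 overlapping trigram windows for "moon moon hill":
  position 18–20: moon moon hill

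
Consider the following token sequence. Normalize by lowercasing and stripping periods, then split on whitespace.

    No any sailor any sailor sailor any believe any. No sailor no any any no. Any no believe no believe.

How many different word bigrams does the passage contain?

20 tokens → 19 bigram windows in total.
Repeated bigrams (each contributes count−1 duplicates):
  any no: 3
  no any: 3
  any sailor: 2
  no believe: 2
  sailor any: 2
7 duplicate windows → 19 − 7 = 12 distinct.

12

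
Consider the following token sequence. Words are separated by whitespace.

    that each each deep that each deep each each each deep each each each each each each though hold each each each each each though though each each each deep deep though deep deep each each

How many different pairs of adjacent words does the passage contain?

36 tokens → 35 bigram windows in total.
Repeated bigrams (each contributes count−1 duplicates):
  each each: 15
  each deep: 4
  deep each: 3
  deep deep: 2
  each though: 2
  that each: 2
22 duplicate windows → 35 − 22 = 13 distinct.

13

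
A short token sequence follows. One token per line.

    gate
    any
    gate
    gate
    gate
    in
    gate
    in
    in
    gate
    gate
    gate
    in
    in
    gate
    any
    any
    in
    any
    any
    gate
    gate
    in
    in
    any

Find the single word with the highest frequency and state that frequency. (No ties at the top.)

Unigram frequencies (highest first):
  gate: 11
  in: 8
  any: 6

"gate", 11 times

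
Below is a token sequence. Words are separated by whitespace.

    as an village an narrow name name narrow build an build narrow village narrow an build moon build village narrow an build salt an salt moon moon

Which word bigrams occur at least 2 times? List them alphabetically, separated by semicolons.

Bigram counts meeting the condition (at least 2 times):
  an build: 3
  narrow an: 2
  village narrow: 2

an build; narrow an; village narrow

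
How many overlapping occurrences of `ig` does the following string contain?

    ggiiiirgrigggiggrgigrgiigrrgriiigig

6

Sliding a length-2 window over the 35 characters (34 positions):
  position 10–11: ig
  position 14–15: ig
  position 19–20: ig
  position 24–25: ig
  position 32–33: ig
  position 34–35: ig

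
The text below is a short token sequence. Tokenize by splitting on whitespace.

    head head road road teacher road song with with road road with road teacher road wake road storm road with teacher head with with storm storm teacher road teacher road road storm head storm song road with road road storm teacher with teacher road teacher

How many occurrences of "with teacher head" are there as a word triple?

1

Scanning the 43 overlapping trigram windows for "with teacher head":
  position 20–22: with teacher head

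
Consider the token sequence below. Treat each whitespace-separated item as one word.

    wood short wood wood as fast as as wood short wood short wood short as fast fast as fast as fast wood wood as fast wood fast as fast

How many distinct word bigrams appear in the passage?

12

29 tokens → 28 bigram windows in total.
Repeated bigrams (each contributes count−1 duplicates):
  as fast: 6
  fast as: 4
  wood short: 4
  short wood: 3
  fast wood: 2
  wood as: 2
  wood wood: 2
16 duplicate windows → 28 − 16 = 12 distinct.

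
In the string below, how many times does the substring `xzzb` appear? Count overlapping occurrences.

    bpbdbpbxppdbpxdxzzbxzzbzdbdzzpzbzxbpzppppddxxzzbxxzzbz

Sliding a length-4 window over the 54 characters (51 positions):
  position 16–19: xzzb
  position 20–23: xzzb
  position 45–48: xzzb
  position 50–53: xzzb

4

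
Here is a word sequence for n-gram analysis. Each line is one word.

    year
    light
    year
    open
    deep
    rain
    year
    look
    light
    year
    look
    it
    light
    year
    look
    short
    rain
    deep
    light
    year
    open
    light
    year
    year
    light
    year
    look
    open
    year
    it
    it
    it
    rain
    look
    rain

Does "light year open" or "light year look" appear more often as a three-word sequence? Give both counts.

"light year look" (3 vs 2)

"light year open": 2 occurrences
"light year look": 3 occurrences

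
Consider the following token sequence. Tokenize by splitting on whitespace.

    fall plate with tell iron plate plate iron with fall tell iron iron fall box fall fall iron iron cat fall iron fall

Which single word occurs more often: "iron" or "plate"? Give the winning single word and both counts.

"iron": 7 occurrences
"plate": 3 occurrences

"iron" (7 vs 3)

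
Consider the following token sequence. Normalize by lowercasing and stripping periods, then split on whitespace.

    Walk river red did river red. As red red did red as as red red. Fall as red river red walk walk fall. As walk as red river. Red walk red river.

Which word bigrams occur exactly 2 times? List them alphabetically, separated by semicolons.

Bigram counts meeting the condition (exactly 2 times):
  fall as: 2
  red as: 2
  red did: 2
  red red: 2
  red walk: 2

fall as; red as; red did; red red; red walk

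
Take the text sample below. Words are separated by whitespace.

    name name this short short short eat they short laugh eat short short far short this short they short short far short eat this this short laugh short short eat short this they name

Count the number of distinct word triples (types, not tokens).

34 tokens → 32 trigram windows in total.
Repeated trigrams (each contributes count−1 duplicates):
  short far short: 2
  short short eat: 2
  short short far: 2
3 duplicate windows → 32 − 3 = 29 distinct.

29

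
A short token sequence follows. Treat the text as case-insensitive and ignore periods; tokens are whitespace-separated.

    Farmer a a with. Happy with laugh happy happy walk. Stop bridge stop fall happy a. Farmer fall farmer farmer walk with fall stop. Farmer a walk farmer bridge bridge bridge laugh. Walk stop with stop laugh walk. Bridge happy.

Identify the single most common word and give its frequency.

Unigram frequencies (highest first):
  farmer: 6
  happy: 5
  walk: 5
  stop: 5
  bridge: 5
  a: 4
  … (3 more, each ≤ 4)

"farmer", 6 times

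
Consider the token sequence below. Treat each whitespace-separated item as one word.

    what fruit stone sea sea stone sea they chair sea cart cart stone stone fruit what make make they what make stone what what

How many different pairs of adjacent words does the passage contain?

24 tokens → 23 bigram windows in total.
Repeated bigrams (each contributes count−1 duplicates):
  stone sea: 2
  what make: 2
2 duplicate windows → 23 − 2 = 21 distinct.

21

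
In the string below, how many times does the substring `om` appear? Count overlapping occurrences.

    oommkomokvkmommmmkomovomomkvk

Sliding a length-2 window over the 29 characters (28 positions):
  position 2–3: om
  position 6–7: om
  position 13–14: om
  position 19–20: om
  position 23–24: om
  position 25–26: om

6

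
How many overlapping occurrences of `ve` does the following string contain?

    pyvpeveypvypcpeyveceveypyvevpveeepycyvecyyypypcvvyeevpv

6

Sliding a length-2 window over the 55 characters (54 positions):
  position 6–7: ve
  position 17–18: ve
  position 21–22: ve
  position 26–27: ve
  position 30–31: ve
  position 38–39: ve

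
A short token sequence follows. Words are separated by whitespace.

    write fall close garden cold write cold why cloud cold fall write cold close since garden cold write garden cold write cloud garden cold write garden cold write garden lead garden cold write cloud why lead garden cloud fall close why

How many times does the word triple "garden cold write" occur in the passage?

6

Scanning the 39 overlapping trigram windows for "garden cold write":
  position 4–6: garden cold write
  position 16–18: garden cold write
  position 19–21: garden cold write
  position 23–25: garden cold write
  position 26–28: garden cold write
  position 31–33: garden cold write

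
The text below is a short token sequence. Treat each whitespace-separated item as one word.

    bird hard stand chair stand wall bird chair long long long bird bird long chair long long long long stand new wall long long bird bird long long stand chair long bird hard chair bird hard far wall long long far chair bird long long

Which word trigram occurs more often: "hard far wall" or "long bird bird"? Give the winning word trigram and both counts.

"hard far wall": 1 occurrence
"long bird bird": 2 occurrences

"long bird bird" (2 vs 1)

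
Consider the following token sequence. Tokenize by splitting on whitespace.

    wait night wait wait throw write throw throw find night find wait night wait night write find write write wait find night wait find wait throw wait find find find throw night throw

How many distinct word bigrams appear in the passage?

22

33 tokens → 32 bigram windows in total.
Repeated bigrams (each contributes count−1 duplicates):
  night wait: 3
  wait find: 3
  wait night: 3
  find find: 2
  find night: 2
  find wait: 2
  wait throw: 2
10 duplicate windows → 32 − 10 = 22 distinct.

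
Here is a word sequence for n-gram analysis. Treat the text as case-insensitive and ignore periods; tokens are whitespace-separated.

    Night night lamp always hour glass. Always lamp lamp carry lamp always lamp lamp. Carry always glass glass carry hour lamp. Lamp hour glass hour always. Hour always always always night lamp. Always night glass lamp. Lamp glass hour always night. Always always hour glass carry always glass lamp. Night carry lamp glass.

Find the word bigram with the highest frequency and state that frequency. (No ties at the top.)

"lamp lamp", 4 times

Bigram frequencies (highest first):
  lamp lamp: 4
  lamp always: 3
  always hour: 3
  hour glass: 3
  hour always: 3
  always always: 3
  … (21 more, each ≤ 3)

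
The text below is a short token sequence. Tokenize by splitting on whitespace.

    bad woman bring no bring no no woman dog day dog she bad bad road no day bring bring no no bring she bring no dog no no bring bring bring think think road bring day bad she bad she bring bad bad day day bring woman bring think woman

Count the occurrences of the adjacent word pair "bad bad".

2

Scanning the 49 overlapping bigram windows for "bad bad":
  position 13–14: bad bad
  position 42–43: bad bad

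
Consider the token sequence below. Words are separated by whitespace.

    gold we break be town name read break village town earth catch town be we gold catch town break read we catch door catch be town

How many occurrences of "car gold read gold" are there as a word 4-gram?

0

Scanning the 23 overlapping 4-gram windows for "car gold read gold":
  (none found)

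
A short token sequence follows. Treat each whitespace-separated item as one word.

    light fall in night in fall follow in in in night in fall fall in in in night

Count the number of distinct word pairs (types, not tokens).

9

18 tokens → 17 bigram windows in total.
Repeated bigrams (each contributes count−1 duplicates):
  in in: 4
  in night: 3
  fall in: 2
  in fall: 2
  night in: 2
8 duplicate windows → 17 − 8 = 9 distinct.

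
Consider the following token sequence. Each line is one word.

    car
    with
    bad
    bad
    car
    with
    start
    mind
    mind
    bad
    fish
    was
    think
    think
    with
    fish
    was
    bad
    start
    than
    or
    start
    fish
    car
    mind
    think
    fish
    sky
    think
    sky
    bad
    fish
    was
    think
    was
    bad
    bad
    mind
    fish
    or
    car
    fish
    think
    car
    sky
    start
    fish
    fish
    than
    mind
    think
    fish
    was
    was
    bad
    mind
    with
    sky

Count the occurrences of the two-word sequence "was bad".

Scanning the 57 overlapping bigram windows for "was bad":
  position 17–18: was bad
  position 35–36: was bad
  position 54–55: was bad

3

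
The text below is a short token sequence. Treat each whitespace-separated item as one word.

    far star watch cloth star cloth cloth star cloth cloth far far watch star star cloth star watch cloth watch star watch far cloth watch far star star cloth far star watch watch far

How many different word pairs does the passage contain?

34 tokens → 33 bigram windows in total.
Repeated bigrams (each contributes count−1 duplicates):
  star cloth: 4
  star watch: 4
  cloth star: 3
  far star: 3
  watch far: 3
  cloth cloth: 2
  cloth far: 2
  cloth watch: 2
  … (3 more repeated)
18 duplicate windows → 33 − 18 = 15 distinct.

15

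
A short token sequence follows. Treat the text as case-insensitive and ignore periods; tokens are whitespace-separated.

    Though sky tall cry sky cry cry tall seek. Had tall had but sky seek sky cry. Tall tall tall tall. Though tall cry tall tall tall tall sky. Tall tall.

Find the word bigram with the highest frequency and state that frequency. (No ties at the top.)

"tall tall", 7 times

Bigram frequencies (highest first):
  tall tall: 7
  cry tall: 3
  sky tall: 2
  tall cry: 2
  sky cry: 2
  though sky: 1
  … (13 more, each ≤ 1)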